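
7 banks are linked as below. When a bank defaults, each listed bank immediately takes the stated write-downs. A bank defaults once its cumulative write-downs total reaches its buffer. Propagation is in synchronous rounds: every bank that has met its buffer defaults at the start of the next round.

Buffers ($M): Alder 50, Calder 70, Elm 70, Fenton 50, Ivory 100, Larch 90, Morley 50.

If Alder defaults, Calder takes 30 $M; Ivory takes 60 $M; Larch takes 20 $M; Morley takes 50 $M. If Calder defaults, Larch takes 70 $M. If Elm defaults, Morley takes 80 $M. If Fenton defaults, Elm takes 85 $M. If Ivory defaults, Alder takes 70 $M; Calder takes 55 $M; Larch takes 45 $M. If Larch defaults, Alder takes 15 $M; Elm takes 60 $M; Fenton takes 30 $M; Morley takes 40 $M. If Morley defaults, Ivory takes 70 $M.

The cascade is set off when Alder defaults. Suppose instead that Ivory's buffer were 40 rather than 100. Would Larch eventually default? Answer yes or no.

With Ivory's buffer at 40:
Round 1 — Alder defaults (initial).
  Calder: +30 → 30 < 70
  Ivory: +60 → 60 ≥ 40
  Larch: +20 → 20 < 90
  Morley: +50 → 50 ≥ 50
Round 2 — Ivory, Morley default.
  Calder: +55 → 85 ≥ 70
  Larch: +45 → 65 < 90
Round 3 — Calder defaults.
  Larch: +70 → 135 ≥ 90
Round 4 — Larch defaults.
  Elm: +60 → 60 < 70
  Fenton: +30 → 30 < 50
No further defaults.

yes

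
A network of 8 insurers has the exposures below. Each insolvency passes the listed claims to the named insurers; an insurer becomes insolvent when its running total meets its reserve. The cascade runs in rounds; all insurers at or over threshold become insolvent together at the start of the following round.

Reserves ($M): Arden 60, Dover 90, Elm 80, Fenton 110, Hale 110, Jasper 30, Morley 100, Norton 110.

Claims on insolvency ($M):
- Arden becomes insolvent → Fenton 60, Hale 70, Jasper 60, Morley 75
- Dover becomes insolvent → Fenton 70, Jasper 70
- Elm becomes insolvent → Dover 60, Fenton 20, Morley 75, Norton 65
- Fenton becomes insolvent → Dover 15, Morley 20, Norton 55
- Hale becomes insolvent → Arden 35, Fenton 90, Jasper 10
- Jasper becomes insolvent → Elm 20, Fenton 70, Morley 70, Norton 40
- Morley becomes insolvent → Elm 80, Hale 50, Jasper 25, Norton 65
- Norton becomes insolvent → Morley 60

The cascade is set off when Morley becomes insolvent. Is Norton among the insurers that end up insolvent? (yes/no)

yes

Round 1 — Morley becomes insolvent (initial).
  Elm: +80 → 80 ≥ 80
  Hale: +50 → 50 < 110
  Jasper: +25 → 25 < 30
  Norton: +65 → 65 < 110
Round 2 — Elm becomes insolvent.
  Dover: +60 → 60 < 90
  Fenton: +20 → 20 < 110
  Norton: +65 → 130 ≥ 110
Round 3 — Norton becomes insolvent.
No further insolvencies.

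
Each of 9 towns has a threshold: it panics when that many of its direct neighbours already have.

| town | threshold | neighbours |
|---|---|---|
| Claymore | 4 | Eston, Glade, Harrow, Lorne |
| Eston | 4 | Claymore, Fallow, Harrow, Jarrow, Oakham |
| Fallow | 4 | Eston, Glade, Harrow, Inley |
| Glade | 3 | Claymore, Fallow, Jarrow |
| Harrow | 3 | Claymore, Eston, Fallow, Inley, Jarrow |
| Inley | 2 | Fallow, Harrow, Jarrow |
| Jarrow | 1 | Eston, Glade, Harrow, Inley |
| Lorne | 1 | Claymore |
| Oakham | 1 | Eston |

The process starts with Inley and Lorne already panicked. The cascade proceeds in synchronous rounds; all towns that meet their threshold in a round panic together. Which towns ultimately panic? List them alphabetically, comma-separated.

Round 1 — Inley, Lorne panic (initial).
Round 2 — checking thresholds:
  Claymore: 1 of 4 neighbours < 4, holds.
  Fallow: 1 of 4 neighbours < 4, holds.
  Harrow: 1 of 5 neighbours < 3, holds.
  Jarrow: 1 of 4 neighbours ≥ 1, panics.
Round 3 — no new panics; cascade stops.

Inley, Jarrow, Lorne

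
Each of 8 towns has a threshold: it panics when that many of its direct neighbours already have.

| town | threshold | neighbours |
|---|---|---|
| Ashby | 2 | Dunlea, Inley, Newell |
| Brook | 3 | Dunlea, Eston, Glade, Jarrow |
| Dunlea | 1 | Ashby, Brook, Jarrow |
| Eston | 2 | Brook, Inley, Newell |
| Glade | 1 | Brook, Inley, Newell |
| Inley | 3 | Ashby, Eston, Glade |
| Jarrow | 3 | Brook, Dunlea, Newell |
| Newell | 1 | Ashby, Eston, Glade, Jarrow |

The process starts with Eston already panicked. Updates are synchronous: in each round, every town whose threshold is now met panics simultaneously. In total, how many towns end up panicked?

Round 1 — Eston panics (initial).
Round 2 — checking thresholds:
  Brook: 1 of 4 neighbours < 3, below threshold.
  Inley: 1 of 3 neighbours < 3, below threshold.
  Newell: 1 of 4 neighbours ≥ 1, panics.
Round 3 — checking thresholds:
  Ashby: 1 of 3 neighbours < 2, below threshold.
  Brook: 1 of 4 neighbours < 3, below threshold.
  Glade: 1 of 3 neighbours ≥ 1, panics.
  Inley: 1 of 3 neighbours < 3, below threshold.
  Jarrow: 1 of 3 neighbours < 3, below threshold.
Round 4 — no new panics; cascade stops.

3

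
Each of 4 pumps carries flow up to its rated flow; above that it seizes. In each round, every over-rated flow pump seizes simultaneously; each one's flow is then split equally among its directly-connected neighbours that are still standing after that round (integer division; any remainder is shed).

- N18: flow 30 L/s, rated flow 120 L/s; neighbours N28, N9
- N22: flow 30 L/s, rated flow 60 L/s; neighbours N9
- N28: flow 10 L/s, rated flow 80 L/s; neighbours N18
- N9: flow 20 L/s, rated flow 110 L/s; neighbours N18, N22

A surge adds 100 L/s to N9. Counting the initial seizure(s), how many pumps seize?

2

Round 1 — N9 at 120 > 110. N9 seizes.
  N9 sheds 120 L/s to N18, N22: 60 each.
    N18: 30+60 = 90 ≤ 120
    N22: 30+60 = 90 > 60
Round 2 — N22 seizes.
  N22 sheds 90 L/s: no online neighbours, lost.
No further seizures.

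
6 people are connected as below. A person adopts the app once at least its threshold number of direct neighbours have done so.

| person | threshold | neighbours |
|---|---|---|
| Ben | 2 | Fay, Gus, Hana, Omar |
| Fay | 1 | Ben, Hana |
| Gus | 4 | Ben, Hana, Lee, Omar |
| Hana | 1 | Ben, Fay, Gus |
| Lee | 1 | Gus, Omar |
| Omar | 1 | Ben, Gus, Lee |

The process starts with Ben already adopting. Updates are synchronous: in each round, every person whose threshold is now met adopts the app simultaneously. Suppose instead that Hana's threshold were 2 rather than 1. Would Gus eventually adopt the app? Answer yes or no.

yes

With Hana's threshold at 2:
Round 1 — Ben adopts the app (initial).
Round 2 — checking thresholds:
  Fay: 1 of 2 neighbours ≥ 1, adopts the app.
  Gus: 1 of 4 neighbours < 4, not yet.
  Hana: 1 of 3 neighbours < 2, not yet.
  Omar: 1 of 3 neighbours ≥ 1, adopts the app.
Round 3 — checking thresholds:
  Gus: 2 of 4 neighbours < 4, not yet.
  Hana: 2 of 3 neighbours ≥ 2, adopts the app.
  Lee: 1 of 2 neighbours ≥ 1, adopts the app.
Round 4 — checking thresholds:
  Gus: 4 of 4 neighbours ≥ 4, adopts the app.
Round 5 — no new adoptions; cascade stops.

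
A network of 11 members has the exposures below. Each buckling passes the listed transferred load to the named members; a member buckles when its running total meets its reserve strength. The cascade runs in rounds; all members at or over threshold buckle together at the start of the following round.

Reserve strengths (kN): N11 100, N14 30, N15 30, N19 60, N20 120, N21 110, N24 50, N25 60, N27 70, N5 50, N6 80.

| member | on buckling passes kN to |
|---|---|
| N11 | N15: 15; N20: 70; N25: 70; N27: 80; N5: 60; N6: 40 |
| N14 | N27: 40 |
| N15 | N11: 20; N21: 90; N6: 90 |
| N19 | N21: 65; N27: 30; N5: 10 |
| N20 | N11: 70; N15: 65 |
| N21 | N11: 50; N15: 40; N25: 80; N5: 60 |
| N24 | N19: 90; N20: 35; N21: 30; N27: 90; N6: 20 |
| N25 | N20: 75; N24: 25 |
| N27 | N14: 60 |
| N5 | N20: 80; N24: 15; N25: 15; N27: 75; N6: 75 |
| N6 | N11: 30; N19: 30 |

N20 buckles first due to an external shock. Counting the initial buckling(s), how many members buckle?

8

Round 1 — N20 buckles (initial).
  N11: +70 → 70 < 100
  N15: +65 → 65 ≥ 30
Round 2 — N15 buckles.
  N11: +20 → 90 < 100
  N21: +90 → 90 < 110
  N6: +90 → 90 ≥ 80
Round 3 — N6 buckles.
  N11: +30 → 120 ≥ 100
  N19: +30 → 30 < 60
Round 4 — N11 buckles.
  N25: +70 → 70 ≥ 60
  N27: +80 → 80 ≥ 70
  N5: +60 → 60 ≥ 50
Round 5 — N25, N27, N5 buckle.
  N14: +60 → 60 ≥ 30
  N24: +25+15 → 40 < 50
Round 6 — N14 buckles.
No further bucklings.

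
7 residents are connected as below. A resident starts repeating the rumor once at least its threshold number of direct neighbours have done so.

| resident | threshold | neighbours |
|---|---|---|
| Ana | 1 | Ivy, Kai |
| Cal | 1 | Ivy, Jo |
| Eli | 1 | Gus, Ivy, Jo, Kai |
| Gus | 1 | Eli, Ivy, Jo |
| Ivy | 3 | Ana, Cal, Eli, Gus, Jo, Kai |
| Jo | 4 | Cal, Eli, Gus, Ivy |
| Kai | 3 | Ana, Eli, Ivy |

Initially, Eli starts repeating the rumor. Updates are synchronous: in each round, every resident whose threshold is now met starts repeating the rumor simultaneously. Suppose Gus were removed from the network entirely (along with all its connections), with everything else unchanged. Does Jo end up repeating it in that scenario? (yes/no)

With Gus removed:
Round 1 — Eli starts repeating the rumor (initial).
Round 2 — no new spreads; cascade stops.

no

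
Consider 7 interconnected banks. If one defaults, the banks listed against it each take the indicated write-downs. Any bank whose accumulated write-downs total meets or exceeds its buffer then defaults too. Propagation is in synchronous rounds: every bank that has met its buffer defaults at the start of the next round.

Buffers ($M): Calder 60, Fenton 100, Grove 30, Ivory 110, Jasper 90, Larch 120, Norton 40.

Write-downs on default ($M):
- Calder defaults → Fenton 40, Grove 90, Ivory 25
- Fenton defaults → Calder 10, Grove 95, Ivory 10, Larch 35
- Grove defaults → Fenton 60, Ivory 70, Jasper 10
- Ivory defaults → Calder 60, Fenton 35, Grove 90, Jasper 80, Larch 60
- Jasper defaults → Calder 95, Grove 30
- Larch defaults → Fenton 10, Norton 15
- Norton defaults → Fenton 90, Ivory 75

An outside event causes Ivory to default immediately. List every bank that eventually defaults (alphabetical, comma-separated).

Round 1 — Ivory defaults (initial).
  Calder: +60 → 60 ≥ 60
  Fenton: +35 → 35 < 100
  Grove: +90 → 90 ≥ 30
  Jasper: +80 → 80 < 90
  Larch: +60 → 60 < 120
Round 2 — Calder, Grove default.
  Fenton: +40+60 → 135 ≥ 100
  Jasper: +10 → 90 ≥ 90
Round 3 — Fenton, Jasper default.
  Larch: +35 → 95 < 120
No further defaults.

Calder, Fenton, Grove, Ivory, Jasper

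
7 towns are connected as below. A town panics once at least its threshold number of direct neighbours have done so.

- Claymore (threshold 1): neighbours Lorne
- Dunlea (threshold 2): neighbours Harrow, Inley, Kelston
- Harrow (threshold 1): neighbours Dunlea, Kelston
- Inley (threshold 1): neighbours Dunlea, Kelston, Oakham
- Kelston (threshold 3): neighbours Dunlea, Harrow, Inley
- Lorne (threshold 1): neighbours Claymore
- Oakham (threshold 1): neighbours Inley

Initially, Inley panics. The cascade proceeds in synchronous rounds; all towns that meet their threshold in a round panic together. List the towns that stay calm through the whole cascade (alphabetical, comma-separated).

Round 1 — Inley panics (initial).
Round 2 — checking thresholds:
  Dunlea: 1 of 3 neighbours < 2, holds.
  Kelston: 1 of 3 neighbours < 3, holds.
  Oakham: 1 of 1 neighbours ≥ 1, panics.
Round 3 — no new panics; cascade stops.

Claymore, Dunlea, Harrow, Kelston, Lorne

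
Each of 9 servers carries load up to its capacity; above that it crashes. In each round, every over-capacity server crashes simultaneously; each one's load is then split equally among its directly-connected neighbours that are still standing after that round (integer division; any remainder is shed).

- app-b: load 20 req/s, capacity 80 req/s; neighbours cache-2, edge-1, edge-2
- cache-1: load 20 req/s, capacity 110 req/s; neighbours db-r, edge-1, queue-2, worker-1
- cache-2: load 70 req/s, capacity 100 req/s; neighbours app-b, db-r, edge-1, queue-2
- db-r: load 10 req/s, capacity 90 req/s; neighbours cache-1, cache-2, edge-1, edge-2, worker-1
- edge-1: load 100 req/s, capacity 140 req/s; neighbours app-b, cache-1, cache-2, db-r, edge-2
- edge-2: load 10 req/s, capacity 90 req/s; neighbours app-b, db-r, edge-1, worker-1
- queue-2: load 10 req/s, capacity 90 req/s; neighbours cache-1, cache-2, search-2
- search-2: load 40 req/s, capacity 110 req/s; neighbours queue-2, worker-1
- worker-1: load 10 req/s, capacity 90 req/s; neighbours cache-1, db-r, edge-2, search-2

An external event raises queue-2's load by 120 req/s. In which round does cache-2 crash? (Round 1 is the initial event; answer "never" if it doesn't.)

Round 1 — queue-2 at 130 > 90. queue-2 crashes.
  queue-2 sheds 130 req/s to cache-1, cache-2, search-2: 43 each (1 lost).
    cache-1: 20+43 = 63 ≤ 110
    cache-2: 70+43 = 113 > 100
    search-2: 40+43 = 83 ≤ 110
Round 2 — cache-2 crashes.
  cache-2 sheds 113 req/s to app-b, db-r, edge-1: 37 each (2 lost).
    app-b: 20+37 = 57 ≤ 80
    db-r: 10+37 = 47 ≤ 90
    edge-1: 100+37 = 137 ≤ 140
No further crashes.

2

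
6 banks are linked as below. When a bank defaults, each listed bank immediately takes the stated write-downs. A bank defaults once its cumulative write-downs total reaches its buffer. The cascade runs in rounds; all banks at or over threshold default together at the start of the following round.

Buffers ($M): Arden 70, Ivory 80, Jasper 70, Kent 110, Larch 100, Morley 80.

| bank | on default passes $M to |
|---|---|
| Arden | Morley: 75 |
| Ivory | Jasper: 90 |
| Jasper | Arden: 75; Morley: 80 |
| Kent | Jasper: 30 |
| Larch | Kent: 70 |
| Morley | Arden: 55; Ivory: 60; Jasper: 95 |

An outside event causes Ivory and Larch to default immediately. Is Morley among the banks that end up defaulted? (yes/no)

Round 1 — Ivory, Larch default (initial).
  Jasper: +90 → 90 ≥ 70
  Kent: +70 → 70 < 110
Round 2 — Jasper defaults.
  Arden: +75 → 75 ≥ 70
  Morley: +80 → 80 ≥ 80
Round 3 — Arden, Morley default.
No further defaults.

yes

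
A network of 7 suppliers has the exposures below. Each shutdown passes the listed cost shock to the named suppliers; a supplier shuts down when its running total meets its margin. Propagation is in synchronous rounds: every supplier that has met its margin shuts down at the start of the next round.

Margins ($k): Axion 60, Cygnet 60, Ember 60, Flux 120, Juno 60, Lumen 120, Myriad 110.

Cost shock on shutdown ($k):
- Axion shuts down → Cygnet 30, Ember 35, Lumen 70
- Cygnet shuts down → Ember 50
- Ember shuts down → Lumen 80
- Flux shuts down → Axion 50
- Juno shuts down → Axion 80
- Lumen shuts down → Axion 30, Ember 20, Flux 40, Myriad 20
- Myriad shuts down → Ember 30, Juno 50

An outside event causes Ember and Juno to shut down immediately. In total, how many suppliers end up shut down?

4

Round 1 — Ember, Juno shut down (initial).
  Axion: +80 → 80 ≥ 60
  Lumen: +80 → 80 < 120
Round 2 — Axion shuts down.
  Cygnet: +30 → 30 < 60
  Lumen: +70 → 150 ≥ 120
Round 3 — Lumen shuts down.
  Flux: +40 → 40 < 120
  Myriad: +20 → 20 < 110
No further shutdowns.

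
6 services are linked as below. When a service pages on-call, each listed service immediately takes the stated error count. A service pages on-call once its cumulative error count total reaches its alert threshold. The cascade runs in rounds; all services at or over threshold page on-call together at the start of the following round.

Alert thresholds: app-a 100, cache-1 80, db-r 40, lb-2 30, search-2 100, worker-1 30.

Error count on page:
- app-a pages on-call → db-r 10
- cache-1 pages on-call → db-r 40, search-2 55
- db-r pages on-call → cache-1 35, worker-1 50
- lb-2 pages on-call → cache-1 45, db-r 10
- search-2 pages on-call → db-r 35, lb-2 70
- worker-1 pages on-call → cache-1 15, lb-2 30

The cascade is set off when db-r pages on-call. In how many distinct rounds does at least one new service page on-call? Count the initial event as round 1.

4

Round 1 — db-r pages on-call (initial).
  cache-1: +35 → 35 < 80
  worker-1: +50 → 50 ≥ 30
Round 2 — worker-1 pages on-call.
  cache-1: +15 → 50 < 80
  lb-2: +30 → 30 ≥ 30
Round 3 — lb-2 pages on-call.
  cache-1: +45 → 95 ≥ 80
Round 4 — cache-1 pages on-call.
  search-2: +55 → 55 < 100
No further pages.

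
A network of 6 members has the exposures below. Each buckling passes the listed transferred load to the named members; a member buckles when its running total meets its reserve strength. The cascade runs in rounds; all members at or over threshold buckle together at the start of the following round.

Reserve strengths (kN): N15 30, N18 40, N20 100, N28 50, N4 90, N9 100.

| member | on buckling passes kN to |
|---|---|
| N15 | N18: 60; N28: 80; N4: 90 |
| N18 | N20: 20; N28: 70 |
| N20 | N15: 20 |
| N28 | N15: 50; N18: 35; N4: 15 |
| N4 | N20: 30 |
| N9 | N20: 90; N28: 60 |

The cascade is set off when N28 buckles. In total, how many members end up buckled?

4

Round 1 — N28 buckles (initial).
  N15: +50 → 50 ≥ 30
  N18: +35 → 35 < 40
  N4: +15 → 15 < 90
Round 2 — N15 buckles.
  N18: +60 → 95 ≥ 40
  N4: +90 → 105 ≥ 90
Round 3 — N18, N4 buckle.
  N20: +20+30 → 50 < 100
No further bucklings.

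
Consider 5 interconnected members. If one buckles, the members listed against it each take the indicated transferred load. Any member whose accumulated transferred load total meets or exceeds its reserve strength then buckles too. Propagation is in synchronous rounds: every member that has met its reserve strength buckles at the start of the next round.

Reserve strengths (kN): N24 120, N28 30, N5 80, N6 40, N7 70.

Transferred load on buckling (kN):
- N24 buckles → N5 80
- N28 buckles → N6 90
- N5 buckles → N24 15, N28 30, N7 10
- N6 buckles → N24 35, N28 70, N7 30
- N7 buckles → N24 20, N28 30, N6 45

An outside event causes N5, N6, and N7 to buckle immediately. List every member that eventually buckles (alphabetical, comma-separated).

Round 1 — N5, N6, N7 buckle (initial).
  N24: +15+35+20 → 70 < 120
  N28: +30+70+30 → 130 ≥ 30
Round 2 — N28 buckles.
No further bucklings.

N28, N5, N6, N7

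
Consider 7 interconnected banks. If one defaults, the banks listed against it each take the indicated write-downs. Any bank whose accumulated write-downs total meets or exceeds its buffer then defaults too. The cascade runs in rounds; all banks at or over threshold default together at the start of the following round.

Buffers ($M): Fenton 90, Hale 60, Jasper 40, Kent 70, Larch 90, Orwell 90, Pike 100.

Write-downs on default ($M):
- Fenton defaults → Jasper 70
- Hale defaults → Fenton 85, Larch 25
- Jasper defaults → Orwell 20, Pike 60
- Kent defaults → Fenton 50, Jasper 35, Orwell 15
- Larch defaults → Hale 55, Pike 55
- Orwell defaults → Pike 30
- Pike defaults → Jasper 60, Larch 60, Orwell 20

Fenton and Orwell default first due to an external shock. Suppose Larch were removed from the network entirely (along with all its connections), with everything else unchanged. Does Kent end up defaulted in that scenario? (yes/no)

With Larch removed:
Round 1 — Fenton, Orwell default (initial).
  Jasper: +70 → 70 ≥ 40
  Pike: +30 → 30 < 100
Round 2 — Jasper defaults.
  Pike: +60 → 90 < 100
No further defaults.

no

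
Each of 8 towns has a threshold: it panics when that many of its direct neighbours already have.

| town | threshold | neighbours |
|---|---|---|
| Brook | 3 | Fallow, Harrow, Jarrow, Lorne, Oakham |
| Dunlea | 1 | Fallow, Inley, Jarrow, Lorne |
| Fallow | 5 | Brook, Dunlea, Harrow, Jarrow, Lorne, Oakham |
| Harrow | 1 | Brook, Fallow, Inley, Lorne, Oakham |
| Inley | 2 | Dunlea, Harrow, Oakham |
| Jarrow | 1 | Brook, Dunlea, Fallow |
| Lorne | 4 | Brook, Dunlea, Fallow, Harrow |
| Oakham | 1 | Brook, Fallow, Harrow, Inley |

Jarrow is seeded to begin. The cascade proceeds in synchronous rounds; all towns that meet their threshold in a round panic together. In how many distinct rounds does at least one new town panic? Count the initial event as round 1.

2

Round 1 — Jarrow panics (initial).
Round 2 — checking thresholds:
  Brook: 1 of 5 neighbours < 3, not yet.
  Dunlea: 1 of 4 neighbours ≥ 1, panics.
  Fallow: 1 of 6 neighbours < 5, not yet.
Round 3 — no new panics; cascade stops.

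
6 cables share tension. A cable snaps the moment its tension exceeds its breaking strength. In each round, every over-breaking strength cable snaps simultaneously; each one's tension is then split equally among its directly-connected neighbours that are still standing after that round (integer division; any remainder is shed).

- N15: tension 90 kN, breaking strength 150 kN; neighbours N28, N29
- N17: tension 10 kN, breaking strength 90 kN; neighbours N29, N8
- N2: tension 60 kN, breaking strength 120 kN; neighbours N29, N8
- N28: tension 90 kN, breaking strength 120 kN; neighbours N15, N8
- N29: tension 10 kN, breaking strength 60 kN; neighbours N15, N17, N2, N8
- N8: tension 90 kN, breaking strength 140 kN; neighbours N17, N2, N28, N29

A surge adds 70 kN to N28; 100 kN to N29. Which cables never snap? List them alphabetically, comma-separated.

none

Round 1 — N28 at 160 > 120; N29 at 110 > 60. N28, N29 snap.
  N28 sheds 160 kN to N15, N8: 80 each.
    N15: 90+80 = 170 > 150
    N8: 90+80 = 170 > 140
  N29 sheds 110 kN to N15, N17, N2, N8: 27 each (2 lost).
    N15: 170+27 = 197 > 150
    N17: 10+27 = 37 ≤ 90
    N2: 60+27 = 87 ≤ 120
    N8: 170+27 = 197 > 140
Round 2 — N15, N8 snap.
  N15 sheds 197 kN: no online neighbours, lost.
  N8 sheds 197 kN to N17, N2: 98 each (1 lost).
    N17: 37+98 = 135 > 90
    N2: 87+98 = 185 > 120
Round 3 — N17, N2 snap.
  N17 sheds 135 kN: no online neighbours, lost.
  N2 sheds 185 kN: no online neighbours, lost.
No further breaks.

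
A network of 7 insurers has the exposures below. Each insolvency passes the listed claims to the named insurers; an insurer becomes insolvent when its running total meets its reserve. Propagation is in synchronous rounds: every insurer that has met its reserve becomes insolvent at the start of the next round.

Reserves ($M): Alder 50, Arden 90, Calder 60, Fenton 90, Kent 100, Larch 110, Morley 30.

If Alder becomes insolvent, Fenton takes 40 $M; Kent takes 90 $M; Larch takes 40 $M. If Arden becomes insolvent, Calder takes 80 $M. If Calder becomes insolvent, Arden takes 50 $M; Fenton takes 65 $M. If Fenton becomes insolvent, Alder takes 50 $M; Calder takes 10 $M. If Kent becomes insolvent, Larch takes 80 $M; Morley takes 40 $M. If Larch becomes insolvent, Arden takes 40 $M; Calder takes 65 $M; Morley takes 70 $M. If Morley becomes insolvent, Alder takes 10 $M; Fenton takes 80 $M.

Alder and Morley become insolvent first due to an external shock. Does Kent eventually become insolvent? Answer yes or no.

Round 1 — Alder, Morley become insolvent (initial).
  Fenton: +40+80 → 120 ≥ 90
  Kent: +90 → 90 < 100
  Larch: +40 → 40 < 110
Round 2 — Fenton becomes insolvent.
  Calder: +10 → 10 < 60
No further insolvencies.

no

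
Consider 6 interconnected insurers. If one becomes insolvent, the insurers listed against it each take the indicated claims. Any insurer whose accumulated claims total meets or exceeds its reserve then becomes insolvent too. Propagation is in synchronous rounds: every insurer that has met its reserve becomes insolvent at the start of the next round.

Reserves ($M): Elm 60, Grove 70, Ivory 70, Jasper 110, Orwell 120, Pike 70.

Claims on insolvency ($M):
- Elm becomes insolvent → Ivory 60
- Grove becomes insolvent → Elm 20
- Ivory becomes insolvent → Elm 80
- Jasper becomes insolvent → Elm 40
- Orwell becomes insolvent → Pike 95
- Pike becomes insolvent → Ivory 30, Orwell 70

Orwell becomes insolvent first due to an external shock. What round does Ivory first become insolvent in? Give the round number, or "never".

Round 1 — Orwell becomes insolvent (initial).
  Pike: +95 → 95 ≥ 70
Round 2 — Pike becomes insolvent.
  Ivory: +30 → 30 < 70
No further insolvencies.

never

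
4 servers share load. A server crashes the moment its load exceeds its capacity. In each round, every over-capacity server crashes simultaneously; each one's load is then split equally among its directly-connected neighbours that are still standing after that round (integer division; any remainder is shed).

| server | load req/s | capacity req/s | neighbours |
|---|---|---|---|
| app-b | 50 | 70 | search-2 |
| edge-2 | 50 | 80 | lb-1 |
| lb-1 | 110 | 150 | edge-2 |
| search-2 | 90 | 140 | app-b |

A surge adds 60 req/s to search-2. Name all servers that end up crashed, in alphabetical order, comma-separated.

Round 1 — search-2 at 150 > 140. search-2 crashes.
  search-2 sheds 150 req/s to app-b: 150 each.
    app-b: 50+150 = 200 > 70
Round 2 — app-b crashes.
  app-b sheds 200 req/s: no online neighbours, lost.
No further crashes.

app-b, search-2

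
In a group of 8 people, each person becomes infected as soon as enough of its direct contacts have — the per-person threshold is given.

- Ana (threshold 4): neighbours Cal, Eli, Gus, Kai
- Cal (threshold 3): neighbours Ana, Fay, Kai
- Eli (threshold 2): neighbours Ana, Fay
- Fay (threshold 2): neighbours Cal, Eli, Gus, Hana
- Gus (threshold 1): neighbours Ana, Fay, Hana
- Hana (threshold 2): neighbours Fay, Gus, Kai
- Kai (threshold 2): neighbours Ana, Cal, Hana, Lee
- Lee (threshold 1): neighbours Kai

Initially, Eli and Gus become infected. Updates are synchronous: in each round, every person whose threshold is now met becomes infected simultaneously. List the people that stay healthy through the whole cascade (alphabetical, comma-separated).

Round 1 — Eli, Gus become infected (initial).
Round 2 — checking thresholds:
  Ana: 2 of 4 neighbours < 4, not yet.
  Fay: 2 of 4 neighbours ≥ 2, becomes infected.
  Hana: 1 of 3 neighbours < 2, not yet.
Round 3 — checking thresholds:
  Ana: 2 of 4 neighbours < 4, not yet.
  Cal: 1 of 3 neighbours < 3, not yet.
  Hana: 2 of 3 neighbours ≥ 2, becomes infected.
Round 4 — no new infections; cascade stops.

Ana, Cal, Kai, Lee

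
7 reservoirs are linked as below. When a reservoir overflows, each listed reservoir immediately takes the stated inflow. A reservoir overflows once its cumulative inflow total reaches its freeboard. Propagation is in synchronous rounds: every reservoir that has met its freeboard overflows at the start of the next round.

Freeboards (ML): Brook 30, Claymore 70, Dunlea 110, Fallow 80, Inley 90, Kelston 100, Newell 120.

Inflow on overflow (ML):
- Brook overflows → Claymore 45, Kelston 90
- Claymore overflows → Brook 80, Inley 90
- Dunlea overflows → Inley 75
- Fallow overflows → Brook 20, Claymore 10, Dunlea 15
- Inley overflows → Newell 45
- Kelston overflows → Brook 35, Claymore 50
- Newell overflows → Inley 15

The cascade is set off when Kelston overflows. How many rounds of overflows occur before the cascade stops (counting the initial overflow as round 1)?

4

Round 1 — Kelston overflows (initial).
  Brook: +35 → 35 ≥ 30
  Claymore: +50 → 50 < 70
Round 2 — Brook overflows.
  Claymore: +45 → 95 ≥ 70
Round 3 — Claymore overflows.
  Inley: +90 → 90 ≥ 90
Round 4 — Inley overflows.
  Newell: +45 → 45 < 120
No further overflows.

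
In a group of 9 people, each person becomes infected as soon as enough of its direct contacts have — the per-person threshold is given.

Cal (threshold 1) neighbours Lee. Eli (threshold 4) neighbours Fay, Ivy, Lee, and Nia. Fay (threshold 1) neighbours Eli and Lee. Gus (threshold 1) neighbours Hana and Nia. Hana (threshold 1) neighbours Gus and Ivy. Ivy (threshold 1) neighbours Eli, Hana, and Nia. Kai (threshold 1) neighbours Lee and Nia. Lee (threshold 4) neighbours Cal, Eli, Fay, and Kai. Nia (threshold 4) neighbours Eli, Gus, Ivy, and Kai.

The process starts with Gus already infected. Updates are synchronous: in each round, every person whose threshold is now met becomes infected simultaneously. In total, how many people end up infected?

Round 1 — Gus becomes infected (initial).
Round 2 — checking thresholds:
  Hana: 1 of 2 neighbours ≥ 1, becomes infected.
  Nia: 1 of 4 neighbours < 4, holds.
Round 3 — checking thresholds:
  Ivy: 1 of 3 neighbours ≥ 1, becomes infected.
  Nia: 1 of 4 neighbours < 4, holds.
Round 4 — no new infections; cascade stops.

3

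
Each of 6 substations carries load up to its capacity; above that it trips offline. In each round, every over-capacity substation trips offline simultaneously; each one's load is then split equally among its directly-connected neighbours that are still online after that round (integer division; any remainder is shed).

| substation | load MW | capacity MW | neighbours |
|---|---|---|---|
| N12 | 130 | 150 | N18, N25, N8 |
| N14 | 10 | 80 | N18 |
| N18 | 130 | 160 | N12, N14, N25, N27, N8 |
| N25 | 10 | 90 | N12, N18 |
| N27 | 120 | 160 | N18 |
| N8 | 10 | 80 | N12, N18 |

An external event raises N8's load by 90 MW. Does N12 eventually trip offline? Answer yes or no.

yes

Round 1 — N8 at 100 > 80. N8 trips offline.
  N8 sheds 100 MW to N12, N18: 50 each.
    N12: 130+50 = 180 > 150
    N18: 130+50 = 180 > 160
Round 2 — N12, N18 trip offline.
  N12 sheds 180 MW to N25: 180 each.
    N25: 10+180 = 190 > 90
  N18 sheds 180 MW to N14, N25, N27: 60 each.
    N14: 10+60 = 70 ≤ 80
    N25: 190+60 = 250 > 90
    N27: 120+60 = 180 > 160
Round 3 — N25, N27 trip offline.
  N25 sheds 250 MW: no online neighbours, lost.
  N27 sheds 180 MW: no online neighbours, lost.
No further trips.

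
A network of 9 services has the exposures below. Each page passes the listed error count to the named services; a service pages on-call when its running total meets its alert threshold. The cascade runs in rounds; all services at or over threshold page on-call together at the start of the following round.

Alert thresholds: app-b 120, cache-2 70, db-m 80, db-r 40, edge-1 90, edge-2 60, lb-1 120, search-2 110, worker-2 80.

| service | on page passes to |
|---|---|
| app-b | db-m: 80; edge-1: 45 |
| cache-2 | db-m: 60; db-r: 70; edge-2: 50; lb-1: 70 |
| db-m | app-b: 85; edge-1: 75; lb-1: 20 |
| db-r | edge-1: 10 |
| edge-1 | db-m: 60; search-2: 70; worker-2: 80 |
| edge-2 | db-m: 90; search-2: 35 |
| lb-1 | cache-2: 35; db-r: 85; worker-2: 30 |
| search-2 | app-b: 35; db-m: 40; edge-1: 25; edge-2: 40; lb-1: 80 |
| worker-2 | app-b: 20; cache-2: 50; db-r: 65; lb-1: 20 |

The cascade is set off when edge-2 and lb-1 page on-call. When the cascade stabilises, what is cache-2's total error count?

35

Round 1 — edge-2, lb-1 page on-call (initial).
  cache-2: +35 → 35 < 70
  db-m: +90 → 90 ≥ 80
  db-r: +85 → 85 ≥ 40
  search-2: +35 → 35 < 110
  worker-2: +30 → 30 < 80
Round 2 — db-m, db-r page on-call.
  app-b: +85 → 85 < 120
  edge-1: +75+10 → 85 < 90
No further pages.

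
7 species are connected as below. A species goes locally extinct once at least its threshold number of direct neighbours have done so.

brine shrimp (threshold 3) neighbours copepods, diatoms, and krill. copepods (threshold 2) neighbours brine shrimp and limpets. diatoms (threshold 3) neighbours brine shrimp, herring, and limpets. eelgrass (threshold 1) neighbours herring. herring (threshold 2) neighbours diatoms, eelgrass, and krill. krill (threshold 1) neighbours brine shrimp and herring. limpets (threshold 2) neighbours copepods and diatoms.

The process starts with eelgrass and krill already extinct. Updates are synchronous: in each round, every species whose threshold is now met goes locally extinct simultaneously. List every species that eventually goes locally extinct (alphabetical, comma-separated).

eelgrass, herring, krill

Round 1 — eelgrass, krill go locally extinct (initial).
Round 2 — checking thresholds:
  brine shrimp: 1 of 3 neighbours < 3, holds.
  herring: 2 of 3 neighbours ≥ 2, goes locally extinct.
Round 3 — no new extinctions; cascade stops.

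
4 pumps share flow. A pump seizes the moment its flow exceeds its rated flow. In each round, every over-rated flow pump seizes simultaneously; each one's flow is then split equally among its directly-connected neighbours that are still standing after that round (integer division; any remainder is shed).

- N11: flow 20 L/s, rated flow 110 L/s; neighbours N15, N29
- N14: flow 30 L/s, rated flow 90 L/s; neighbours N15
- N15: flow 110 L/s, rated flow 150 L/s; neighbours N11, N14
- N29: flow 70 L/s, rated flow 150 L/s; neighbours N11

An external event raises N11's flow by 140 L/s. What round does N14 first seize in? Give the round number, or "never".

3

Round 1 — N11 at 160 > 110. N11 seizes.
  N11 sheds 160 L/s to N15, N29: 80 each.
    N15: 110+80 = 190 > 150
    N29: 70+80 = 150 ≤ 150
Round 2 — N15 seizes.
  N15 sheds 190 L/s to N14: 190 each.
    N14: 30+190 = 220 > 90
Round 3 — N14 seizes.
  N14 sheds 220 L/s: no online neighbours, lost.
No further seizures.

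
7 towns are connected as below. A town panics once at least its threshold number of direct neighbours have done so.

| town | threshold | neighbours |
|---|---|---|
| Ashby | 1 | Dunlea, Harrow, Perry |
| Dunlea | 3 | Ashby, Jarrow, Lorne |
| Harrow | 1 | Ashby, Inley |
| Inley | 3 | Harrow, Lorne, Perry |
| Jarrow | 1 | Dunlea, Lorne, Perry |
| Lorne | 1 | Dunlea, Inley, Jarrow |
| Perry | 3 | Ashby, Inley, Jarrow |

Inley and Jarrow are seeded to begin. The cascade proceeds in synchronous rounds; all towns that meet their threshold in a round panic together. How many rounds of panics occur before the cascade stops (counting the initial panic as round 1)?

4

Round 1 — Inley, Jarrow panic (initial).
Round 2 — checking thresholds:
  Dunlea: 1 of 3 neighbours < 3, below threshold.
  Harrow: 1 of 2 neighbours ≥ 1, panics.
  Lorne: 2 of 3 neighbours ≥ 1, panics.
  Perry: 2 of 3 neighbours < 3, below threshold.
Round 3 — checking thresholds:
  Ashby: 1 of 3 neighbours ≥ 1, panics.
  Dunlea: 2 of 3 neighbours < 3, below threshold.
  Perry: 2 of 3 neighbours < 3, below threshold.
Round 4 — checking thresholds:
  Dunlea: 3 of 3 neighbours ≥ 3, panics.
  Perry: 3 of 3 neighbours ≥ 3, panics.
Round 5 — no new panics; cascade stops.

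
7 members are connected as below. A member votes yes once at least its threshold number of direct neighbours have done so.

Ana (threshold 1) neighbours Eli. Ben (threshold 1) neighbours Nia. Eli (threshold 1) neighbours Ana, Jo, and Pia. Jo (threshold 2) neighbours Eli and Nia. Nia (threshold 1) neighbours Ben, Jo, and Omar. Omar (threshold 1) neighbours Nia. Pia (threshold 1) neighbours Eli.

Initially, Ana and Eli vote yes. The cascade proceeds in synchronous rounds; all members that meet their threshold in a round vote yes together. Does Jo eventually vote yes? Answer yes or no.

no

Round 1 — Ana, Eli vote yes (initial).
Round 2 — checking thresholds:
  Jo: 1 of 2 neighbours < 2, below threshold.
  Pia: 1 of 1 neighbours ≥ 1, votes yes.
Round 3 — no new yes votes; cascade stops.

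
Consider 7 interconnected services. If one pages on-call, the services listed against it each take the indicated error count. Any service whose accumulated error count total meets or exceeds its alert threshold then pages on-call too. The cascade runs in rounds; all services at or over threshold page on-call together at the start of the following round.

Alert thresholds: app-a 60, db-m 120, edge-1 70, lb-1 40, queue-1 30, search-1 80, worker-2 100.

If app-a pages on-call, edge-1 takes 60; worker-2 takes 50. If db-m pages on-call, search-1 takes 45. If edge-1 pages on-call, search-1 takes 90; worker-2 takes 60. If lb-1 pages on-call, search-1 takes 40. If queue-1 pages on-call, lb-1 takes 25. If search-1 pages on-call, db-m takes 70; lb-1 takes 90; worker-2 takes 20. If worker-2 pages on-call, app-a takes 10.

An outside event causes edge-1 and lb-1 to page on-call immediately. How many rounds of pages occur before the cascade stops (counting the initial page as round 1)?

Round 1 — edge-1, lb-1 page on-call (initial).
  search-1: +90+40 → 130 ≥ 80
  worker-2: +60 → 60 < 100
Round 2 — search-1 pages on-call.
  db-m: +70 → 70 < 120
  worker-2: +20 → 80 < 100
No further pages.

2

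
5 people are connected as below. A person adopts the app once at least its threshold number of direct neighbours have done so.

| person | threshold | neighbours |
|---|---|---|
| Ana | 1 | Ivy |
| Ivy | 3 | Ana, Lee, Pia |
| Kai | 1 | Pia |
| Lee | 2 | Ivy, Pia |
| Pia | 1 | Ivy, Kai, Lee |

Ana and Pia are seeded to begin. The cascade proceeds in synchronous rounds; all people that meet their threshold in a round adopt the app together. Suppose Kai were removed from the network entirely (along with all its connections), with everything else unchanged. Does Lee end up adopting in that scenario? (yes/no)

With Kai removed:
Round 1 — Ana, Pia adopt the app (initial).
Round 2 — no new adoptions; cascade stops.

no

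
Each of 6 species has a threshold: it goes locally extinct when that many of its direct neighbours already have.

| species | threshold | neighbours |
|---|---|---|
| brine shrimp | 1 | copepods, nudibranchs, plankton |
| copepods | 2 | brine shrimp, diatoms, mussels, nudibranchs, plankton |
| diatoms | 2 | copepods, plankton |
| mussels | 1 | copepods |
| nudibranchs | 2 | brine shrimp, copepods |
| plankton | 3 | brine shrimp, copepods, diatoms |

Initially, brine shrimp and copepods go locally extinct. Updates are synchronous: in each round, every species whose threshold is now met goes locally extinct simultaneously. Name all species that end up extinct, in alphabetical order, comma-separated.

Round 1 — brine shrimp, copepods go locally extinct (initial).
Round 2 — checking thresholds:
  diatoms: 1 of 2 neighbours < 2, holds.
  mussels: 1 of 1 neighbours ≥ 1, goes locally extinct.
  nudibranchs: 2 of 2 neighbours ≥ 2, goes locally extinct.
  plankton: 2 of 3 neighbours < 3, holds.
Round 3 — no new extinctions; cascade stops.

brine shrimp, copepods, mussels, nudibranchs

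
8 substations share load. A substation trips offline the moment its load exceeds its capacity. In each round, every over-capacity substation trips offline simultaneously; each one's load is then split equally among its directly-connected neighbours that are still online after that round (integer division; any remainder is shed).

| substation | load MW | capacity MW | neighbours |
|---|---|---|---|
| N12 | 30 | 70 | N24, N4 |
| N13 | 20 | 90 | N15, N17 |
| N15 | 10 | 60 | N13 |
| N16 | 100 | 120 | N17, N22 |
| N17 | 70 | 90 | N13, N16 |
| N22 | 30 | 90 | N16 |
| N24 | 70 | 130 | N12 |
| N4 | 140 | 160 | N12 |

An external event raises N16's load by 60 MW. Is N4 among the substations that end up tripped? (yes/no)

no

Round 1 — N16 at 160 > 120. N16 trips offline.
  N16 sheds 160 MW to N17, N22: 80 each.
    N17: 70+80 = 150 > 90
    N22: 30+80 = 110 > 90
Round 2 — N17, N22 trip offline.
  N17 sheds 150 MW to N13: 150 each.
    N13: 20+150 = 170 > 90
  N22 sheds 110 MW: no online neighbours, lost.
Round 3 — N13 trips offline.
  N13 sheds 170 MW to N15: 170 each.
    N15: 10+170 = 180 > 60
Round 4 — N15 trips offline.
  N15 sheds 180 MW: no online neighbours, lost.
No further trips.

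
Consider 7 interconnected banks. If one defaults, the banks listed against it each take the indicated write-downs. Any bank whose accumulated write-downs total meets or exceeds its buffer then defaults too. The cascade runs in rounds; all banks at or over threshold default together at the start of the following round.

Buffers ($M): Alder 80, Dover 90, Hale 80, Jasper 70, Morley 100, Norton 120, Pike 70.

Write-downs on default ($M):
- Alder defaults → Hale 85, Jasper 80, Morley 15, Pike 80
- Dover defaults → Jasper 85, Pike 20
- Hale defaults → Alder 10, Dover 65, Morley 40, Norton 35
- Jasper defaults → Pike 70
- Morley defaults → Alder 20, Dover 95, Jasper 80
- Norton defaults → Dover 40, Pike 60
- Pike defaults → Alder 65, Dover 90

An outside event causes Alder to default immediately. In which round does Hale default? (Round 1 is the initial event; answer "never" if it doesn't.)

Round 1 — Alder defaults (initial).
  Hale: +85 → 85 ≥ 80
  Jasper: +80 → 80 ≥ 70
  Morley: +15 → 15 < 100
  Pike: +80 → 80 ≥ 70
Round 2 — Hale, Jasper, Pike default.
  Dover: +65+90 → 155 ≥ 90
  Morley: +40 → 55 < 100
  Norton: +35 → 35 < 120
Round 3 — Dover defaults.
No further defaults.

2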